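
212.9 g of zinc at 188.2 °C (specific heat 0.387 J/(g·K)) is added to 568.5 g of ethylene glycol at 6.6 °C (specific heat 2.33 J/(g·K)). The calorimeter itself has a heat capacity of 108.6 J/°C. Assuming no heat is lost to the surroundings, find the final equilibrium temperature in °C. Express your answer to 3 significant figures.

Heat lost by zinc = heat gained by ethylene glycol + calorimeter.
(212.9)(0.387)(188.2 − T) = [(568.5)(2.33) + 108.6](T − 6.6)
82.3923 (188.2 − T) = 1433.205 (T − 6.6)
15506 − 82.3923 T = 1433.205 T − 9459.2
24965.2 = 1515.5973 T
T = 16.47 °C

T_f = 16.5 °C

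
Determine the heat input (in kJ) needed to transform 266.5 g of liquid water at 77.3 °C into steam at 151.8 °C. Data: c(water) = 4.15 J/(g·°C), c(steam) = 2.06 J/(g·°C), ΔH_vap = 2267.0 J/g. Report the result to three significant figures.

q1 (heat water 77.3→100.0 °C): 266.5 × 4.15 × 22.7 = 25106 J
q2 (vaporize at 100 °C): 266.5 × 2267.0 = 604156 J
q3 (heat steam 100.0→151.8 °C): 266.5 × 2.06 × 51.8 = 28438 J
Total: 25106 + 604156 + 28438 = 657700 J = 658 kJ

q = 658 kJ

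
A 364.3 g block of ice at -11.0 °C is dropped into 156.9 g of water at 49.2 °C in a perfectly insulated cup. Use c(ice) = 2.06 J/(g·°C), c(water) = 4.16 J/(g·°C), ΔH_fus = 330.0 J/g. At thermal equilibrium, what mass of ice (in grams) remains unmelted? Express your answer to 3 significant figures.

Heat to warm all ice to 0 °C: 364.3×2.06×11.0 = 8255.0 J
Heat released by water cooling to 0 °C: 156.9×4.16×49.2 = 32113 J
32113 J < 8255.0 + 364.3×330.0 = 128474.0 J, so not all ice melts; final T = 0 °C.
Heat left for melting: 32113 − 8255.0 = 23858.0 J
Mass melted = 23858.0 / 330.0 = 72.30 g
Ice remaining = 364.3 − 72.30 = 292.00 g

m_ice remaining = 292 g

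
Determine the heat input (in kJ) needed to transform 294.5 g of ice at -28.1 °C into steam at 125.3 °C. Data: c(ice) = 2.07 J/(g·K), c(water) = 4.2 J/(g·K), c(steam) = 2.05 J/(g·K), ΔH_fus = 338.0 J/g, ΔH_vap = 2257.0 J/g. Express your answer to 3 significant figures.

q1 (heat ice -28.1→0.0 °C): 294.5 × 2.07 × 28.1 = 17130 J
q2 (melt at 0 °C): 294.5 × 338.0 = 99541 J
q3 (heat water 0.0→100.0 °C): 294.5 × 4.2 × 100.0 = 123690 J
q4 (vaporize at 100 °C): 294.5 × 2257.0 = 664687 J
q5 (heat steam 100.0→125.3 °C): 294.5 × 2.05 × 25.3 = 15274 J
Total: 17130 + 99541 + 123690 + 664687 + 15274 = 920322 J = 920 kJ

q = 920 kJ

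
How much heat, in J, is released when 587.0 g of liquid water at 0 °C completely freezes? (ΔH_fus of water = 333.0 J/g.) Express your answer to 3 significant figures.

q = m × ΔH_fus = 587.0 × 333.0 = 195470 J

q = 195000 J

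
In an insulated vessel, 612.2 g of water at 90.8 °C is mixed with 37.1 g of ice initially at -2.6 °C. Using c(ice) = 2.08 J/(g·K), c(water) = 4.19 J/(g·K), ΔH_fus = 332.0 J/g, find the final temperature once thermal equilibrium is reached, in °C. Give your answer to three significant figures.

T_f = 81.0 °C

Heat to bring ice to 0 °C and melt it: q₁ = 37.1×2.08×2.6 + 37.1×332.0 = 12518 J
Heat the water can supply cooling to 0 °C: 612.2×4.19×90.8 = 232913 J > q₁, so all ice melts.
Energy balance: 612.2×4.19×(90.8 − T) = 12518 + 37.1×4.19×(T − 0)
2565.118(90.8 − T) = 12518 + 155.449 T
232913 − 12518 = 2720.567 T
T = 220395 / 2720.567 = 81.01 °C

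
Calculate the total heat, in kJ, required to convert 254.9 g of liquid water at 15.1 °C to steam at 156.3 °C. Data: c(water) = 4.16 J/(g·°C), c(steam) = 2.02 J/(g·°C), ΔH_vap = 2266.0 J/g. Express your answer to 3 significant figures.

q = 697 kJ

q1 (heat water 15.1→100.0 °C): 254.9 × 4.16 × 84.9 = 90027 J
q2 (vaporize at 100 °C): 254.9 × 2266.0 = 577603 J
q3 (heat steam 100.0→156.3 °C): 254.9 × 2.02 × 56.3 = 28989 J
Total: 90027 + 577603 + 28989 = 696619 J = 697 kJ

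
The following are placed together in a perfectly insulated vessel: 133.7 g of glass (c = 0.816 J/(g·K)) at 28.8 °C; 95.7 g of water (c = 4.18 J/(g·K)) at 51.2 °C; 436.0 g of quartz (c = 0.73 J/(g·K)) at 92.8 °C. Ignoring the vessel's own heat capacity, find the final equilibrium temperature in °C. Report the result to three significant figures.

Σ mᵢcᵢ(T − Tᵢ) = 0  ⇒  T = Σ mᵢcᵢTᵢ / Σ mᵢcᵢ
Σ mᵢcᵢ = 133.7×0.816 + 95.7×4.18 + 436.0×0.73 = 827.4052
Σ mᵢcᵢTᵢ = 109.0992×28.8 + 400.026×51.2 + 318.28×92.8 = 53160
T = 53160 / 827.4052 = 64.249 °C

T_f = 64.2 °C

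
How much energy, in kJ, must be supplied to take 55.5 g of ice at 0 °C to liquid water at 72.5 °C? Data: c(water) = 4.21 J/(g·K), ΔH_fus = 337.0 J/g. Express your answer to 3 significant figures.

q = 35.6 kJ

q1 (melt at 0 °C): 55.5 × 337.0 = 18704 J
q2 (heat water 0.0→72.5 °C): 55.5 × 4.21 × 72.5 = 16940 J
Total: 18704 + 16940 = 35644 J = 35.6 kJ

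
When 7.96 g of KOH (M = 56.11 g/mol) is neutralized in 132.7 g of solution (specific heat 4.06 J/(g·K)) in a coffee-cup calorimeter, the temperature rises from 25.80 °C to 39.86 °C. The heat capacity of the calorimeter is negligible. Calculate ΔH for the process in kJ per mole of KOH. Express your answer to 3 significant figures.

|ΔT| = |39.86 − 25.80| = 14.06 °C
|q_surr| = (132.7 × 4.06) × 14.06 = 538.762 × 14.06 = 7575 J
n(KOH) = 7.96 / 56.11 = 0.1419 mol
Temperature rose, so q_rxn = −|q_surr| = -7.575 kJ
ΔH = q_rxn / n = -53.38 kJ/mol

ΔH = -53.4 kJ/mol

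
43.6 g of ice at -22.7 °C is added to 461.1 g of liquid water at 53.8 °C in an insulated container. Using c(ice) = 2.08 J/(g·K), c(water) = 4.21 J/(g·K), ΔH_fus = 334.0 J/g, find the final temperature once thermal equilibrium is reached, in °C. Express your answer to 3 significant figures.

Heat to bring ice to 0 °C and melt it: q₁ = 43.6×2.08×22.7 + 43.6×334.0 = 16621 J
Heat the water can supply cooling to 0 °C: 461.1×4.21×53.8 = 104438 J > q₁, so all ice melts.
Energy balance: 461.1×4.21×(53.8 − T) = 16621 + 43.6×4.21×(T − 0)
1941.231(53.8 − T) = 16621 + 183.556 T
104438 − 16621 = 2124.787 T
T = 87817 / 2124.787 = 41.33 °C

T_f = 41.3 °C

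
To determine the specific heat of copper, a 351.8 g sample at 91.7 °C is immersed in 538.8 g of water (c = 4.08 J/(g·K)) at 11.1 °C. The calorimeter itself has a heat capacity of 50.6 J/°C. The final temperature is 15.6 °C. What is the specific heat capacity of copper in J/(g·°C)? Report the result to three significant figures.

c = 0.378 J/(g·°C)

q_gained = (538.8 × 4.08 + 50.6) × (15.6 − 11.1) = 10120 J
q_lost = 351.8 × c × (91.7 − 15.6) = 26771.98 c
Set equal: c = 10120 / 26771.98 = 0.378 J/(g·°C)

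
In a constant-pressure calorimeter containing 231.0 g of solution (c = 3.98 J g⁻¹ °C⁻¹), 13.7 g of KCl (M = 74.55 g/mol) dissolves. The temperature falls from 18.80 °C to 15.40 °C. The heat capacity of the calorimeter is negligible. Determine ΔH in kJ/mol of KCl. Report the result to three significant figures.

ΔH = 17.0 kJ/mol

|ΔT| = |15.40 − 18.80| = 3.40 °C
|q_surr| = (231.0 × 3.98) × 3.40 = 919.38 × 3.40 = 3126 J
n(KCl) = 13.7 / 74.55 = 0.1838 mol
Temperature fell, so q_rxn = +|q_surr| = 3.126 kJ
ΔH = q_rxn / n = 17.01 kJ/mol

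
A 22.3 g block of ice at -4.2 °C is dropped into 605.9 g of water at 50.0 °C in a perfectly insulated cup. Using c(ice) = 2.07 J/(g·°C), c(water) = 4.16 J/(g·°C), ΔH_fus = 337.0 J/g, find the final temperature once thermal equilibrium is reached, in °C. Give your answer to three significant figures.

T_f = 45.3 °C

Heat to bring ice to 0 °C and melt it: q₁ = 22.3×2.07×4.2 + 22.3×337.0 = 7709.0 J
Heat the water can supply cooling to 0 °C: 605.9×4.16×50.0 = 126027 J > q₁, so all ice melts.
Energy balance: 605.9×4.16×(50.0 − T) = 7709.0 + 22.3×4.16×(T − 0)
2520.544(50.0 − T) = 7709.0 + 92.768 T
126027 − 7709.0 = 2613.312 T
T = 118318.0 / 2613.312 = 45.28 °C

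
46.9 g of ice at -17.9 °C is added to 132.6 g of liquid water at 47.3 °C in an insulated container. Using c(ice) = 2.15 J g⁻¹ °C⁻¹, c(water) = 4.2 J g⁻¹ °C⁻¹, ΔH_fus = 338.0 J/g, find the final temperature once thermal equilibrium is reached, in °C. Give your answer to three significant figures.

Heat to bring ice to 0 °C and melt it: q₁ = 46.9×2.15×17.9 + 46.9×338.0 = 17657 J
Heat the water can supply cooling to 0 °C: 132.6×4.2×47.3 = 26342.3 J > q₁, so all ice melts.
Energy balance: 132.6×4.2×(47.3 − T) = 17657 + 46.9×4.2×(T − 0)
556.92(47.3 − T) = 17657 + 196.98 T
26342.3 − 17657 = 753.90 T
T = 8685.3 / 753.90 = 11.52 °C

T_f = 11.5 °C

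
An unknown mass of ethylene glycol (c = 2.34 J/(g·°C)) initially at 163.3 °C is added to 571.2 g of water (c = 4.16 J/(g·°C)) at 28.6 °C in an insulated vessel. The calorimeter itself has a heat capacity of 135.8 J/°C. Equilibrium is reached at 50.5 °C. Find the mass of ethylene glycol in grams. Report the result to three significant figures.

q_gained = (571.2 × 4.16 + 135.8) × (50.5 − 28.6) = 55010 J
q_lost = m × 2.34 × (163.3 − 50.5) = 263.952 m
m = 55010 / 263.952 = 208 g

m = 208 g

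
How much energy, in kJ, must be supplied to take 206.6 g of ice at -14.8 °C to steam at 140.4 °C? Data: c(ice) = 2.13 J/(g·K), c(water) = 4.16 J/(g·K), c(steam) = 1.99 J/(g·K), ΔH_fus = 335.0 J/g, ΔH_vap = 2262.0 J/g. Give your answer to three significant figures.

q = 646 kJ

q1 (heat ice -14.8→0.0 °C): 206.6 × 2.13 × 14.8 = 6513 J
q2 (melt at 0 °C): 206.6 × 335.0 = 69211 J
q3 (heat water 0.0→100.0 °C): 206.6 × 4.16 × 100.0 = 85946 J
q4 (vaporize at 100 °C): 206.6 × 2262.0 = 467329 J
q5 (heat steam 100.0→140.4 °C): 206.6 × 1.99 × 40.4 = 16610 J
Total: 6513 + 69211 + 85946 + 467329 + 16610 = 645609 J = 646 kJ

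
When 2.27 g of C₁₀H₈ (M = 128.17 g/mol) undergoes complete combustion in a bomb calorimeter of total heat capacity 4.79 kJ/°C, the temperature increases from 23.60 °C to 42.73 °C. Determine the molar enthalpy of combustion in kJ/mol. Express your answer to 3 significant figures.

ΔT = 42.73 − 23.60 = 19.13 °C
q_cal = C_cal × ΔT = 4.79 × 19.13 = 91.6327 kJ
n = 2.27 / 128.17 = 0.01771 mol
q_rxn = −q_cal = -91.6327 kJ
ΔH = -91.6327 / 0.01771 = -5174 kJ/mol

ΔH = -5170 kJ/mol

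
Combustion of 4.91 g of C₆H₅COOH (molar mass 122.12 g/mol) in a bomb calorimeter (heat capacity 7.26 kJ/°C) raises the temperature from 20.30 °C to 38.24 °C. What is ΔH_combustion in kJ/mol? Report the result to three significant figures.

ΔT = 38.24 − 20.30 = 17.94 °C
q_cal = C_cal × ΔT = 7.26 × 17.94 = 130.2444 kJ
n = 4.91 / 122.12 = 0.04021 mol
q_rxn = −q_cal = -130.2444 kJ
ΔH = -130.2444 / 0.04021 = -3239 kJ/mol

ΔH = -3240 kJ/mol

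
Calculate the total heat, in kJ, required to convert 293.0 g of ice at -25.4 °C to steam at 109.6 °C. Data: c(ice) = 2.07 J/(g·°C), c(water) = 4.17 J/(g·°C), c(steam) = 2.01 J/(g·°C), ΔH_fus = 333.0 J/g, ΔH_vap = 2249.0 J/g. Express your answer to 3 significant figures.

q = 900 kJ

q1 (heat ice -25.4→0.0 °C): 293.0 × 2.07 × 25.4 = 15405 J
q2 (melt at 0 °C): 293.0 × 333.0 = 97569 J
q3 (heat water 0.0→100.0 °C): 293.0 × 4.17 × 100.0 = 122181 J
q4 (vaporize at 100 °C): 293.0 × 2249.0 = 658957 J
q5 (heat steam 100.0→109.6 °C): 293.0 × 2.01 × 9.6 = 5654 J
Total: 15405 + 97569 + 122181 + 658957 + 5654 = 899766 J = 900 kJ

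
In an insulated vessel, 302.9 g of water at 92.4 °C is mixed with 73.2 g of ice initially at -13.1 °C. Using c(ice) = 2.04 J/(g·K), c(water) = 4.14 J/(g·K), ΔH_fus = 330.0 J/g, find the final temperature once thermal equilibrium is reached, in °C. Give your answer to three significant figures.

T_f = 57.6 °C

Heat to bring ice to 0 °C and melt it: q₁ = 73.2×2.04×13.1 + 73.2×330.0 = 26112 J
Heat the water can supply cooling to 0 °C: 302.9×4.14×92.4 = 115870 J > q₁, so all ice melts.
Energy balance: 302.9×4.14×(92.4 − T) = 26112 + 73.2×4.14×(T − 0)
1254.006(92.4 − T) = 26112 + 303.048 T
115870 − 26112 = 1557.054 T
T = 89758 / 1557.054 = 57.646 °C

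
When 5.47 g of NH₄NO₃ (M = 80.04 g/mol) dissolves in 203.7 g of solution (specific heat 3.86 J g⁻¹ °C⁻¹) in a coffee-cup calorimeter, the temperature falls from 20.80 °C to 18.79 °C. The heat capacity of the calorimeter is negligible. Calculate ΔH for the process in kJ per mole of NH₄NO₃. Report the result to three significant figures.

ΔH = 23.1 kJ/mol

|ΔT| = |18.79 − 20.80| = 2.01 °C
|q_surr| = (203.7 × 3.86) × 2.01 = 786.282 × 2.01 = 1580 J
n(NH₄NO₃) = 5.47 / 80.04 = 0.06834 mol
Temperature fell, so q_rxn = +|q_surr| = 1.580 kJ
ΔH = q_rxn / n = 23.12 kJ/mol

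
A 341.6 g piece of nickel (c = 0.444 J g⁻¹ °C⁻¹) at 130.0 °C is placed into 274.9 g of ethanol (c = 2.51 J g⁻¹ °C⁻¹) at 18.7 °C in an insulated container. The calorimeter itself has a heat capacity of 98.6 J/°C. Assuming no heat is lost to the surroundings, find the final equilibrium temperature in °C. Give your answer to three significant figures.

T_f = 36.7 °C

Heat lost by nickel = heat gained by ethanol + calorimeter.
(341.6)(0.444)(130.0 − T) = [(274.9)(2.51) + 98.6](T − 18.7)
151.6704 (130.0 − T) = 788.599 (T − 18.7)
19717 − 151.6704 T = 788.599 T − 14747
34464 = 940.2694 T
T = 36.65 °C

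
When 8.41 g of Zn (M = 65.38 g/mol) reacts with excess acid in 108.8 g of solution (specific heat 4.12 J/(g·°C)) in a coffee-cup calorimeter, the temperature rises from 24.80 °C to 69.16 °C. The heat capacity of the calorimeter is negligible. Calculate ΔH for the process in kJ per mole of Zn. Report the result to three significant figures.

ΔH = -155 kJ/mol

|ΔT| = |69.16 − 24.80| = 44.36 °C
|q_surr| = (108.8 × 4.12) × 44.36 = 448.256 × 44.36 = 19880 J
n(Zn) = 8.41 / 65.38 = 0.1286 mol
Temperature rose, so q_rxn = −|q_surr| = -19.88 kJ
ΔH = q_rxn / n = -154.6 kJ/mol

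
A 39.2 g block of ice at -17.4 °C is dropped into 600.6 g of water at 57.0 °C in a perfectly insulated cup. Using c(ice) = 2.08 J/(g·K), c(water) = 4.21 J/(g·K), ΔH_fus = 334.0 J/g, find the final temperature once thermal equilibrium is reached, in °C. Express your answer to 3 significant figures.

T_f = 48.1 °C

Heat to bring ice to 0 °C and melt it: q₁ = 39.2×2.08×17.4 + 39.2×334.0 = 14512 J
Heat the water can supply cooling to 0 °C: 600.6×4.21×57.0 = 144126 J > q₁, so all ice melts.
Energy balance: 600.6×4.21×(57.0 − T) = 14512 + 39.2×4.21×(T − 0)
2528.526(57.0 − T) = 14512 + 165.032 T
144126 − 14512 = 2693.558 T
T = 129614 / 2693.558 = 48.12 °C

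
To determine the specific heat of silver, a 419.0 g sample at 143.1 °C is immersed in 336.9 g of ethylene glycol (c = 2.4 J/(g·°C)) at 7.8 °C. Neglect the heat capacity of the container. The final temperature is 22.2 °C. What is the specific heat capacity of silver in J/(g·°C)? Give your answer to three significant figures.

c = 0.230 J/(g·°C)

q_gained = (336.9 × 2.4) × (22.2 − 7.8) = 11640 J
q_lost = 419.0 × c × (143.1 − 22.2) = 50657.1 c
Set equal: c = 11640 / 50657.1 = 0.230 J/(g·°C)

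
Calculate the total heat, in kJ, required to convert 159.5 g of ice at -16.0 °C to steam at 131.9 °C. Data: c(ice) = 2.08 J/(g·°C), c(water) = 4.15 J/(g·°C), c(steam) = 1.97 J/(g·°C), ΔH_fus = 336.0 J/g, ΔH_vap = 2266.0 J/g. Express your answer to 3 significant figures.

q1 (heat ice -16.0→0.0 °C): 159.5 × 2.08 × 16.0 = 5308 J
q2 (melt at 0 °C): 159.5 × 336.0 = 53592 J
q3 (heat water 0.0→100.0 °C): 159.5 × 4.15 × 100.0 = 66193 J
q4 (vaporize at 100 °C): 159.5 × 2266.0 = 361427 J
q5 (heat steam 100.0→131.9 °C): 159.5 × 1.97 × 31.9 = 10023 J
Total: 5308 + 53592 + 66193 + 361427 + 10023 = 496543 J = 497 kJ

q = 497 kJ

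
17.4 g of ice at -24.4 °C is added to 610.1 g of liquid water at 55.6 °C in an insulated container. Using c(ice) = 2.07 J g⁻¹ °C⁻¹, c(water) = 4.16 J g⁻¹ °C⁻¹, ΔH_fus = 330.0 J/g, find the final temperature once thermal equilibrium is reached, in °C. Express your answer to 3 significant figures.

T_f = 51.5 °C

Heat to bring ice to 0 °C and melt it: q₁ = 17.4×2.07×24.4 + 17.4×330.0 = 6620.8 J
Heat the water can supply cooling to 0 °C: 610.1×4.16×55.6 = 141114 J > q₁, so all ice melts.
Energy balance: 610.1×4.16×(55.6 − T) = 6620.8 + 17.4×4.16×(T − 0)
2538.016(55.6 − T) = 6620.8 + 72.384 T
141114 − 6620.8 = 2610.400 T
T = 134493.2 / 2610.400 = 51.52 °C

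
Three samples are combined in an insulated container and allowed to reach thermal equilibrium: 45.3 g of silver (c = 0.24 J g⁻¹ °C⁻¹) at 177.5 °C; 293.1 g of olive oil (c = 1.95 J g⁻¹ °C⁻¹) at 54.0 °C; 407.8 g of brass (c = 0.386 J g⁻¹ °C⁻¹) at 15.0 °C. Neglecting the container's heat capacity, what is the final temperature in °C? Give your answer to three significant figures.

T_f = 47.5 °C

Σ mᵢcᵢ(T − Tᵢ) = 0  ⇒  T = Σ mᵢcᵢTᵢ / Σ mᵢcᵢ
Σ mᵢcᵢ = 45.3×0.24 + 293.1×1.95 + 407.8×0.386 = 739.8278
Σ mᵢcᵢTᵢ = 10.872×177.5 + 571.545×54.0 + 157.4108×15.0 = 35154
T = 35154 / 739.8278 = 47.52 °C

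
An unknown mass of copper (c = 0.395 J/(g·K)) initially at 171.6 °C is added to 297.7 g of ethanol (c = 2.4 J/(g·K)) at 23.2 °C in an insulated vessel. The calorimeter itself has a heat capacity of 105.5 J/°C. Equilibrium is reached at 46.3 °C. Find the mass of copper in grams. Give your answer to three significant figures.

m = 383 g

q_gained = (297.7 × 2.4 + 105.5) × (46.3 − 23.2) = 18940 J
q_lost = m × 0.395 × (171.6 − 46.3) = 49.4935 m
m = 18940 / 49.4935 = 383 g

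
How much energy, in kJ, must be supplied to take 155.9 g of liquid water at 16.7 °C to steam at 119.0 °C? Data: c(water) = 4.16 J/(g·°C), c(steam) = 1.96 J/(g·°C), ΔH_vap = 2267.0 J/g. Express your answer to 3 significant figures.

q1 (heat water 16.7→100.0 °C): 155.9 × 4.16 × 83.3 = 54024 J
q2 (vaporize at 100 °C): 155.9 × 2267.0 = 353425 J
q3 (heat steam 100.0→119.0 °C): 155.9 × 1.96 × 19.0 = 5806 J
Total: 54024 + 353425 + 5806 = 413255 J = 413 kJ

q = 413 kJ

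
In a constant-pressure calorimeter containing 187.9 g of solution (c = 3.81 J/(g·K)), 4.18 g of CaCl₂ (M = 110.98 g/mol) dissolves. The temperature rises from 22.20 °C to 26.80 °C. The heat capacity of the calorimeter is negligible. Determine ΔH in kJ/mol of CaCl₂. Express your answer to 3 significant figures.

ΔH = -87.4 kJ/mol

|ΔT| = |26.80 − 22.20| = 4.60 °C
|q_surr| = (187.9 × 3.81) × 4.60 = 715.899 × 4.60 = 3293 J
n(CaCl₂) = 4.18 / 110.98 = 0.03766 mol
Temperature rose, so q_rxn = −|q_surr| = -3.293 kJ
ΔH = q_rxn / n = -87.44 kJ/mol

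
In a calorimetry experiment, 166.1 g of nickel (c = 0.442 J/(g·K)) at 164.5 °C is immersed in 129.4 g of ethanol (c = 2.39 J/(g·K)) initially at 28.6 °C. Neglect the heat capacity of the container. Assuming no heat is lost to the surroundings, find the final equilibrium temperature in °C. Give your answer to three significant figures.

Heat lost by nickel = heat gained by ethanol.
(166.1)(0.442)(164.5 − T) = (129.4)(2.39)(T − 28.6)
73.4162 (164.5 − T) = 309.266 (T − 28.6)
12077 − 73.4162 T = 309.266 T − 8845.0
20922.0 = 382.6822 T
T = 54.67 °C

T_f = 54.7 °C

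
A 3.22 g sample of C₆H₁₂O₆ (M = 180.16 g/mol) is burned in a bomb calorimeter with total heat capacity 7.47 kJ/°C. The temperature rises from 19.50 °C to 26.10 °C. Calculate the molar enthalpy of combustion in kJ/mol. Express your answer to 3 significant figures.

ΔT = 26.10 − 19.50 = 6.60 °C
q_cal = C_cal × ΔT = 7.47 × 6.60 = 49.302 kJ
n = 3.22 / 180.16 = 0.01787 mol
q_rxn = −q_cal = -49.302 kJ
ΔH = -49.302 / 0.01787 = -2759 kJ/mol

ΔH = -2760 kJ/mol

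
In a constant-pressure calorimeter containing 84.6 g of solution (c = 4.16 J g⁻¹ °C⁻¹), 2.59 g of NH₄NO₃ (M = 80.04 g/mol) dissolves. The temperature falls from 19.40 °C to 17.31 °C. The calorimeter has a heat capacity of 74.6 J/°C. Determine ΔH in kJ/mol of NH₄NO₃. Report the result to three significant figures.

ΔH = 27.5 kJ/mol

|ΔT| = |17.31 − 19.40| = 2.09 °C
|q_surr| = (84.6 × 4.16 + 74.6) × 2.09 = 426.536 × 2.09 = 891.5 J
n(NH₄NO₃) = 2.59 / 80.04 = 0.03236 mol
Temperature fell, so q_rxn = +|q_surr| = 0.8915 kJ
ΔH = q_rxn / n = 27.549 kJ/mol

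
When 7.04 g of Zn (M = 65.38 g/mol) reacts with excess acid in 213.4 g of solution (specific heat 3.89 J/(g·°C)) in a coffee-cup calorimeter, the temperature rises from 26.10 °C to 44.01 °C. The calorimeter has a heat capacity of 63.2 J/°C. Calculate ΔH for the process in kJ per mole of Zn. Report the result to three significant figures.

|ΔT| = |44.01 − 26.10| = 17.91 °C
|q_surr| = (213.4 × 3.89 + 63.2) × 17.91 = 893.326 × 17.91 = 16000 J
n(Zn) = 7.04 / 65.38 = 0.1077 mol
Temperature rose, so q_rxn = −|q_surr| = -16.00 kJ
ΔH = q_rxn / n = -148.6 kJ/mol

ΔH = -149 kJ/mol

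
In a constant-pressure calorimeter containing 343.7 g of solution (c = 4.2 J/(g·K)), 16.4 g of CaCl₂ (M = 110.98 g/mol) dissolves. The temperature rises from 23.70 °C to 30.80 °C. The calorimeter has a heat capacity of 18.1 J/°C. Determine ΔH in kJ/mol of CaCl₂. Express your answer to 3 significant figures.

ΔH = -70.2 kJ/mol

|ΔT| = |30.80 − 23.70| = 7.10 °C
|q_surr| = (343.7 × 4.2 + 18.1) × 7.10 = 1461.64 × 7.10 = 10380 J
n(CaCl₂) = 16.4 / 110.98 = 0.1478 mol
Temperature rose, so q_rxn = −|q_surr| = -10.38 kJ
ΔH = q_rxn / n = -70.23 kJ/mol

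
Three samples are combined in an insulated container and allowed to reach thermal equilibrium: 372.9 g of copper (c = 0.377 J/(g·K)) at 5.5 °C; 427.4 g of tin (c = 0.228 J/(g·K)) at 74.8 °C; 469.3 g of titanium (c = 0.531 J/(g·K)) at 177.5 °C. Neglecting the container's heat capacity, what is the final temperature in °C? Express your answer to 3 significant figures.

T_f = 107 °C

Σ mᵢcᵢ(T − Tᵢ) = 0  ⇒  T = Σ mᵢcᵢTᵢ / Σ mᵢcᵢ
Σ mᵢcᵢ = 372.9×0.377 + 427.4×0.228 + 469.3×0.531 = 487.2288
Σ mᵢcᵢTᵢ = 140.5833×5.5 + 97.4472×74.8 + 249.1983×177.5 = 52295
T = 52295 / 487.2288 = 107.3 °C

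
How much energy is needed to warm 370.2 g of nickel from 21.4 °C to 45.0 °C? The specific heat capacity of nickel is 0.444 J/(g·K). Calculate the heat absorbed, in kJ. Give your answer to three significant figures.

q = m c ΔT = 370.2 × 0.444 × (45.0 − 21.4)
q = 370.2 × 0.444 × 23.6 = 3879 J = 3.88 kJ

q = 3.88 kJ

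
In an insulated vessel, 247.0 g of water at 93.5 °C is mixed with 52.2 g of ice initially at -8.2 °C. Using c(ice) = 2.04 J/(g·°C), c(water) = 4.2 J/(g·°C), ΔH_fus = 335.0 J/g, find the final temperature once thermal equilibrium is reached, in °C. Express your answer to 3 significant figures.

T_f = 62.6 °C

Heat to bring ice to 0 °C and melt it: q₁ = 52.2×2.04×8.2 + 52.2×335.0 = 18360 J
Heat the water can supply cooling to 0 °C: 247.0×4.2×93.5 = 96996.9 J > q₁, so all ice melts.
Energy balance: 247.0×4.2×(93.5 − T) = 18360 + 52.2×4.2×(T − 0)
1037.4(93.5 − T) = 18360 + 219.24 T
96996.9 − 18360 = 1256.64 T
T = 78636.9 / 1256.64 = 62.58 °C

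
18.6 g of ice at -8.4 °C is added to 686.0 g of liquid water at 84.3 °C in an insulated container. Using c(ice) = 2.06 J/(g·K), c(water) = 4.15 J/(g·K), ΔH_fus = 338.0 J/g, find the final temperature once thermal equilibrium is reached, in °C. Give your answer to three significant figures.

Heat to bring ice to 0 °C and melt it: q₁ = 18.6×2.06×8.4 + 18.6×338.0 = 6608.7 J
Heat the water can supply cooling to 0 °C: 686.0×4.15×84.3 = 239994 J > q₁, so all ice melts.
Energy balance: 686.0×4.15×(84.3 − T) = 6608.7 + 18.6×4.15×(T − 0)
2846.9(84.3 − T) = 6608.7 + 77.19 T
239994 − 6608.7 = 2924.09 T
T = 233385.3 / 2924.09 = 79.81 °C

T_f = 79.8 °C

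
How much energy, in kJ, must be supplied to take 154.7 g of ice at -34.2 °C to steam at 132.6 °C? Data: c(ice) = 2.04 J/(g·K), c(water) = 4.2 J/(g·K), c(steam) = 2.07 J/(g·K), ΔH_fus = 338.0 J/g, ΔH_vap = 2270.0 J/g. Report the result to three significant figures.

q = 490 kJ

q1 (heat ice -34.2→0.0 °C): 154.7 × 2.04 × 34.2 = 10793 J
q2 (melt at 0 °C): 154.7 × 338.0 = 52289 J
q3 (heat water 0.0→100.0 °C): 154.7 × 4.2 × 100.0 = 64974 J
q4 (vaporize at 100 °C): 154.7 × 2270.0 = 351169 J
q5 (heat steam 100.0→132.6 °C): 154.7 × 2.07 × 32.6 = 10439 J
Total: 10793 + 52289 + 64974 + 351169 + 10439 = 489664 J = 490 kJ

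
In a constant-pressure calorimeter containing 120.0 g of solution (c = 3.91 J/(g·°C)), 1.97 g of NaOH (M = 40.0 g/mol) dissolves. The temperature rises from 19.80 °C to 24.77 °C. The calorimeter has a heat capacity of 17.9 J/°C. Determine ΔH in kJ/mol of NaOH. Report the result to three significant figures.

|ΔT| = |24.77 − 19.80| = 4.97 °C
|q_surr| = (120.0 × 3.91 + 17.9) × 4.97 = 487.1 × 4.97 = 2421 J
n(NaOH) = 1.97 / 40.0 = 0.04925 mol
Temperature rose, so q_rxn = −|q_surr| = -2.421 kJ
ΔH = q_rxn / n = -49.16 kJ/mol

ΔH = -49.2 kJ/mol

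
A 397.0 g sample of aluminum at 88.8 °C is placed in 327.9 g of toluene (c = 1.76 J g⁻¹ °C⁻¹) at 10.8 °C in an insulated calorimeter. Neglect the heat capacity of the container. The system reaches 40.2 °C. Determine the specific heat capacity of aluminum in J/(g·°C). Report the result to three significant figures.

q_gained = (327.9 × 1.76) × (40.2 − 10.8) = 16967 J
q_lost = 397.0 × c × (88.8 − 40.2) = 19294.2 c
Set equal: c = 16967 / 19294.2 = 0.879 J/(g·°C)

c = 0.879 J/(g·°C)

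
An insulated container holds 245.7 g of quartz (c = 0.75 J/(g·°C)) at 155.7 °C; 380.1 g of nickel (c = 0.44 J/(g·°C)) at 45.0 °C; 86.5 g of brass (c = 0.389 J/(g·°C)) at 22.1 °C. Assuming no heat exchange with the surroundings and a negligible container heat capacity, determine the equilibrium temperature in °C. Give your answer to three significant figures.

Σ mᵢcᵢ(T − Tᵢ) = 0  ⇒  T = Σ mᵢcᵢTᵢ / Σ mᵢcᵢ
Σ mᵢcᵢ = 245.7×0.75 + 380.1×0.44 + 86.5×0.389 = 385.1675
Σ mᵢcᵢTᵢ = 184.275×155.7 + 167.244×45.0 + 33.6485×22.1 = 36961
T = 36961 / 385.1675 = 95.96 °C

T_f = 96.0 °C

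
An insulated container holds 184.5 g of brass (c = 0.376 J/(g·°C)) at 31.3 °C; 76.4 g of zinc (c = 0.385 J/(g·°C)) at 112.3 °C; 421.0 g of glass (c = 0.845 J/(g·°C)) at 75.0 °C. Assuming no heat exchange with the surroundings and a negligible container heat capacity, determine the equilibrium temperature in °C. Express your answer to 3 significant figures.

Σ mᵢcᵢ(T − Tᵢ) = 0  ⇒  T = Σ mᵢcᵢTᵢ / Σ mᵢcᵢ
Σ mᵢcᵢ = 184.5×0.376 + 76.4×0.385 + 421.0×0.845 = 454.531
Σ mᵢcᵢTᵢ = 69.372×31.3 + 29.414×112.3 + 355.745×75.0 = 32155
T = 32155 / 454.531 = 70.74 °C

T_f = 70.7 °C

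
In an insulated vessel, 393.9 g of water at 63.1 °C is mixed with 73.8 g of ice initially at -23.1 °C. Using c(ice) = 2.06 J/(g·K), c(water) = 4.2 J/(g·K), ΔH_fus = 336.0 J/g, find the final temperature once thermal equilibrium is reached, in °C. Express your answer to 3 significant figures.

Heat to bring ice to 0 °C and melt it: q₁ = 73.8×2.06×23.1 + 73.8×336.0 = 28309 J
Heat the water can supply cooling to 0 °C: 393.9×4.2×63.1 = 104391 J > q₁, so all ice melts.
Energy balance: 393.9×4.2×(63.1 − T) = 28309 + 73.8×4.2×(T − 0)
1654.38(63.1 − T) = 28309 + 309.96 T
104391 − 28309 = 1964.34 T
T = 76082 / 1964.34 = 38.73 °C

T_f = 38.7 °C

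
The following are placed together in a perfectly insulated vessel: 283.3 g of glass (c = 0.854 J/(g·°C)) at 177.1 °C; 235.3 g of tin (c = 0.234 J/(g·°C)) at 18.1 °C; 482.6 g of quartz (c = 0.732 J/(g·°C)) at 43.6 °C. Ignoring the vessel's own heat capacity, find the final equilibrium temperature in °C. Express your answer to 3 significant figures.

Σ mᵢcᵢ(T − Tᵢ) = 0  ⇒  T = Σ mᵢcᵢTᵢ / Σ mᵢcᵢ
Σ mᵢcᵢ = 283.3×0.854 + 235.3×0.234 + 482.6×0.732 = 650.2616
Σ mᵢcᵢTᵢ = 241.9382×177.1 + 55.0602×18.1 + 353.2632×43.6 = 59246
T = 59246 / 650.2616 = 91.11 °C

T_f = 91.1 °C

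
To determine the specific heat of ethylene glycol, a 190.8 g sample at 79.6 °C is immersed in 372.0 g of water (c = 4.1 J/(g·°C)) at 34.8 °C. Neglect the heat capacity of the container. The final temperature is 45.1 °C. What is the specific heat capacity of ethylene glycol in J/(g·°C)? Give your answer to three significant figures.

q_gained = (372.0 × 4.1) × (45.1 − 34.8) = 15710 J
q_lost = 190.8 × c × (79.6 − 45.1) = 6582.6 c
Set equal: c = 15710 / 6582.6 = 2.39 J/(g·°C)

c = 2.39 J/(g·°C)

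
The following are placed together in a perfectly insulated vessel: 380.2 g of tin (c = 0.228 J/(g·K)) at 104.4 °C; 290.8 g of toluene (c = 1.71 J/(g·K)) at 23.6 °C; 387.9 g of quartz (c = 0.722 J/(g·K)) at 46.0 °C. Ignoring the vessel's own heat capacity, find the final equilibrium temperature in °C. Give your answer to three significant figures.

T_f = 39.0 °C

Σ mᵢcᵢ(T − Tᵢ) = 0  ⇒  T = Σ mᵢcᵢTᵢ / Σ mᵢcᵢ
Σ mᵢcᵢ = 380.2×0.228 + 290.8×1.71 + 387.9×0.722 = 864.0174
Σ mᵢcᵢTᵢ = 86.6856×104.4 + 497.268×23.6 + 280.0638×46.0 = 33668
T = 33668 / 864.0174 = 38.97 °C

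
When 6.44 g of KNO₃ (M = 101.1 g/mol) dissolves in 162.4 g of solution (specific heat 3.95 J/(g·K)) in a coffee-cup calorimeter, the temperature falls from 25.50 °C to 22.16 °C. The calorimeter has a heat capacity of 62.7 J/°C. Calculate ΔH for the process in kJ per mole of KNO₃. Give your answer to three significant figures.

ΔH = 36.9 kJ/mol

|ΔT| = |22.16 − 25.50| = 3.34 °C
|q_surr| = (162.4 × 3.95 + 62.7) × 3.34 = 704.18 × 3.34 = 2352 J
n(KNO₃) = 6.44 / 101.1 = 0.06370 mol
Temperature fell, so q_rxn = +|q_surr| = 2.352 kJ
ΔH = q_rxn / n = 36.92 kJ/mol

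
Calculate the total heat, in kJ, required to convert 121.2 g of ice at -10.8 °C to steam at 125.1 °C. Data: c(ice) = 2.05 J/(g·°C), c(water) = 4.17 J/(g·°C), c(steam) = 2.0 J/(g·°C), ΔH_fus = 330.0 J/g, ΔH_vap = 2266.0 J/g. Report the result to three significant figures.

q1 (heat ice -10.8→0.0 °C): 121.2 × 2.05 × 10.8 = 2683 J
q2 (melt at 0 °C): 121.2 × 330.0 = 39996 J
q3 (heat water 0.0→100.0 °C): 121.2 × 4.17 × 100.0 = 50540 J
q4 (vaporize at 100 °C): 121.2 × 2266.0 = 274639 J
q5 (heat steam 100.0→125.1 °C): 121.2 × 2.0 × 25.1 = 6084 J
Total: 2683 + 39996 + 50540 + 274639 + 6084 = 373942 J = 374 kJ

q = 374 kJ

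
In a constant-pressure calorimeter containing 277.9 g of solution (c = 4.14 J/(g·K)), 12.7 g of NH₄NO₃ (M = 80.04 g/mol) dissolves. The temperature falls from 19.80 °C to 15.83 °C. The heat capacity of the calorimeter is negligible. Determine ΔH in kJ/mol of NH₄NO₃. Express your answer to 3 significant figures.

|ΔT| = |15.83 − 19.80| = 3.97 °C
|q_surr| = (277.9 × 4.14) × 3.97 = 1150.506 × 3.97 = 4568 J
n(NH₄NO₃) = 12.7 / 80.04 = 0.1587 mol
Temperature fell, so q_rxn = +|q_surr| = 4.568 kJ
ΔH = q_rxn / n = 28.78 kJ/mol

ΔH = 28.8 kJ/mol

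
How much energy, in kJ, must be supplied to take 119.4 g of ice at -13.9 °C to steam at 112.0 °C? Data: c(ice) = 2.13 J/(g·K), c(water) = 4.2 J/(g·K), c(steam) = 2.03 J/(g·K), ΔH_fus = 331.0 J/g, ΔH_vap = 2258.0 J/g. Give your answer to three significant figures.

q = 366 kJ

q1 (heat ice -13.9→0.0 °C): 119.4 × 2.13 × 13.9 = 3535 J
q2 (melt at 0 °C): 119.4 × 331.0 = 39521 J
q3 (heat water 0.0→100.0 °C): 119.4 × 4.2 × 100.0 = 50148 J
q4 (vaporize at 100 °C): 119.4 × 2258.0 = 269605 J
q5 (heat steam 100.0→112.0 °C): 119.4 × 2.03 × 12.0 = 2909 J
Total: 3535 + 39521 + 50148 + 269605 + 2909 = 365718 J = 366 kJ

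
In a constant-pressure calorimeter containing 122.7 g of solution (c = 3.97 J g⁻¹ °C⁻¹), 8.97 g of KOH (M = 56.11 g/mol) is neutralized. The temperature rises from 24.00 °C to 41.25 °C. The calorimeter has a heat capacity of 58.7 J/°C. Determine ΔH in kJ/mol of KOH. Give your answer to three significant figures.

|ΔT| = |41.25 − 24.00| = 17.25 °C
|q_surr| = (122.7 × 3.97 + 58.7) × 17.25 = 545.819 × 17.25 = 9415 J
n(KOH) = 8.97 / 56.11 = 0.1599 mol
Temperature rose, so q_rxn = −|q_surr| = -9.415 kJ
ΔH = q_rxn / n = -58.88 kJ/mol

ΔH = -58.9 kJ/mol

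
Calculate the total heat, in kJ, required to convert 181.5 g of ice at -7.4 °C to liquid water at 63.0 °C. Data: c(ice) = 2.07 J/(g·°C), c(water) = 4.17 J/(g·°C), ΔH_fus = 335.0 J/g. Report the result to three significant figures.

q = 111 kJ

q1 (heat ice -7.4→0.0 °C): 181.5 × 2.07 × 7.4 = 2780 J
q2 (melt at 0 °C): 181.5 × 335.0 = 60803 J
q3 (heat water 0.0→63.0 °C): 181.5 × 4.17 × 63.0 = 47682 J
Total: 2780 + 60803 + 47682 = 111265 J = 111 kJ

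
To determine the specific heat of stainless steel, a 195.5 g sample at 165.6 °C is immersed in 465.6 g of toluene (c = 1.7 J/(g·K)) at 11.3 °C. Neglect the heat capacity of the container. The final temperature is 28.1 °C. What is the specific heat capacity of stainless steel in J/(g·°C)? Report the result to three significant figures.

q_gained = (465.6 × 1.7) × (28.1 − 11.3) = 13300 J
q_lost = 195.5 × c × (165.6 − 28.1) = 26881.25 c
Set equal: c = 13300 / 26881.25 = 0.495 J/(g·°C)

c = 0.495 J/(g·°C)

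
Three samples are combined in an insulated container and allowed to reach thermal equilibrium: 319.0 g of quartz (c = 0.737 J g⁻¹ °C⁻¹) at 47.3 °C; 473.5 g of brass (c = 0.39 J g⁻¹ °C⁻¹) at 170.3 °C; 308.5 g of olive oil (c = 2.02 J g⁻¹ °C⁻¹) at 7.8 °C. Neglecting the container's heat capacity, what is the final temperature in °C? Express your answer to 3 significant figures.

T_f = 45.5 °C

Σ mᵢcᵢ(T − Tᵢ) = 0  ⇒  T = Σ mᵢcᵢTᵢ / Σ mᵢcᵢ
Σ mᵢcᵢ = 319.0×0.737 + 473.5×0.39 + 308.5×2.02 = 1042.938
Σ mᵢcᵢTᵢ = 235.103×47.3 + 184.665×170.3 + 623.17×7.8 = 47430
T = 47430 / 1042.938 = 45.48 °C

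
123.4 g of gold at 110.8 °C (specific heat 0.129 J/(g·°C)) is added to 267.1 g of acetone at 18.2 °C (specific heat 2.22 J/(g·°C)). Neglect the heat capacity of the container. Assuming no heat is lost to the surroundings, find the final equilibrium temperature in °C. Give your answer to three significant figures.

T_f = 20.6 °C

Heat lost by gold = heat gained by acetone.
(123.4)(0.129)(110.8 − T) = (267.1)(2.22)(T − 18.2)
15.9186 (110.8 − T) = 592.962 (T − 18.2)
1763.8 − 15.9186 T = 592.962 T − 10792
12555.8 = 608.8806 T
T = 20.62 °C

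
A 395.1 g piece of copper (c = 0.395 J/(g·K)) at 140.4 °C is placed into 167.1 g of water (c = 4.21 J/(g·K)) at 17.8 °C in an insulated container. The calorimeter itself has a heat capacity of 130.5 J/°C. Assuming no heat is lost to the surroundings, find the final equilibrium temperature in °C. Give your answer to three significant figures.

Heat lost by copper = heat gained by water + calorimeter.
(395.1)(0.395)(140.4 − T) = [(167.1)(4.21) + 130.5](T − 17.8)
156.0645 (140.4 − T) = 833.991 (T − 17.8)
21911 − 156.0645 T = 833.991 T − 14845
36756 = 990.0555 T
T = 37.13 °C

T_f = 37.1 °C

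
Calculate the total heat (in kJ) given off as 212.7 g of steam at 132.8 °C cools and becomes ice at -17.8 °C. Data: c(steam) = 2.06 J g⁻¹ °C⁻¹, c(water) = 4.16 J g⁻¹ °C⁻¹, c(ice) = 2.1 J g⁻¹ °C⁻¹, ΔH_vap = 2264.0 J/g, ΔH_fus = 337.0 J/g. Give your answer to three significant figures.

q1 (cool steam 132.8→100 °C): 212.7 × 2.06 × 32.8 = 14372 J
q2 (condense at 100 °C): 212.7 × 2264.0 = 481553 J
q3 (cool water 100→0 °C): 212.7 × 4.16 × 100.0 = 88483 J
q4 (freeze at 0 °C): 212.7 × 337.0 = 71680 J
q5 (cool ice 0→-17.8 °C): 212.7 × 2.1 × 17.8 = 7951 J
Total: 14372 + 481553 + 88483 + 71680 + 7951 = 664039 J = 664 kJ

q = 664 kJ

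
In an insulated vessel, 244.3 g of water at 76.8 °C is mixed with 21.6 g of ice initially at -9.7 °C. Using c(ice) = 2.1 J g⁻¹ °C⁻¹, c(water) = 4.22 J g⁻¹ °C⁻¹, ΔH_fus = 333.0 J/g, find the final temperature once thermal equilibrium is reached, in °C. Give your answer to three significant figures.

Heat to bring ice to 0 °C and melt it: q₁ = 21.6×2.1×9.7 + 21.6×333.0 = 7632.8 J
Heat the water can supply cooling to 0 °C: 244.3×4.22×76.8 = 79176.7 J > q₁, so all ice melts.
Energy balance: 244.3×4.22×(76.8 − T) = 7632.8 + 21.6×4.22×(T − 0)
1030.946(76.8 − T) = 7632.8 + 91.152 T
79176.7 − 7632.8 = 1122.098 T
T = 71543.9 / 1122.098 = 63.76 °C

T_f = 63.8 °C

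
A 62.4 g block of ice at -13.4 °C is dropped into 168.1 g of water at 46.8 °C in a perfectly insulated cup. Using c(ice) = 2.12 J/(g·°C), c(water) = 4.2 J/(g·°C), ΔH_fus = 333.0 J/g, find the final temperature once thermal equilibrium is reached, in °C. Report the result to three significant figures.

Heat to bring ice to 0 °C and melt it: q₁ = 62.4×2.12×13.4 + 62.4×333.0 = 22552 J
Heat the water can supply cooling to 0 °C: 168.1×4.2×46.8 = 33041.7 J > q₁, so all ice melts.
Energy balance: 168.1×4.2×(46.8 − T) = 22552 + 62.4×4.2×(T − 0)
706.02(46.8 − T) = 22552 + 262.08 T
33041.7 − 22552 = 968.10 T
T = 10489.7 / 968.10 = 10.84 °C

T_f = 10.8 °C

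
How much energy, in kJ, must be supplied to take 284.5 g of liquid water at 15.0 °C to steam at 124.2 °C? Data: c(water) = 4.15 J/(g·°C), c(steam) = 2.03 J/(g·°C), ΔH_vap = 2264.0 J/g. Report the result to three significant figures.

q = 758 kJ

q1 (heat water 15.0→100.0 °C): 284.5 × 4.15 × 85.0 = 100357 J
q2 (vaporize at 100 °C): 284.5 × 2264.0 = 644108 J
q3 (heat steam 100.0→124.2 °C): 284.5 × 2.03 × 24.2 = 13976 J
Total: 100357 + 644108 + 13976 = 758441 J = 758 kJ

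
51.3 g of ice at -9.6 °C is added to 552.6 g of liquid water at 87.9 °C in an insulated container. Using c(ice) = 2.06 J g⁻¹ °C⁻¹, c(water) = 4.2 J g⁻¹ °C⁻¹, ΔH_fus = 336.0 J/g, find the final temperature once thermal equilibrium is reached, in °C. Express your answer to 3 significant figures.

T_f = 73.2 °C

Heat to bring ice to 0 °C and melt it: q₁ = 51.3×2.06×9.6 + 51.3×336.0 = 18251 J
Heat the water can supply cooling to 0 °C: 552.6×4.2×87.9 = 204009 J > q₁, so all ice melts.
Energy balance: 552.6×4.2×(87.9 − T) = 18251 + 51.3×4.2×(T − 0)
2320.92(87.9 − T) = 18251 + 215.46 T
204009 − 18251 = 2536.38 T
T = 185758 / 2536.38 = 73.24 °C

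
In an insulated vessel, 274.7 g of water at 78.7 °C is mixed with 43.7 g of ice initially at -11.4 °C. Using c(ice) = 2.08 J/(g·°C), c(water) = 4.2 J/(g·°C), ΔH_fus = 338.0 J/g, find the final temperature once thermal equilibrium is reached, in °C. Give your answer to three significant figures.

Heat to bring ice to 0 °C and melt it: q₁ = 43.7×2.08×11.4 + 43.7×338.0 = 15807 J
Heat the water can supply cooling to 0 °C: 274.7×4.2×78.7 = 90799.3 J > q₁, so all ice melts.
Energy balance: 274.7×4.2×(78.7 − T) = 15807 + 43.7×4.2×(T − 0)
1153.74(78.7 − T) = 15807 + 183.54 T
90799.3 − 15807 = 1337.28 T
T = 74992.3 / 1337.28 = 56.08 °C

T_f = 56.1 °C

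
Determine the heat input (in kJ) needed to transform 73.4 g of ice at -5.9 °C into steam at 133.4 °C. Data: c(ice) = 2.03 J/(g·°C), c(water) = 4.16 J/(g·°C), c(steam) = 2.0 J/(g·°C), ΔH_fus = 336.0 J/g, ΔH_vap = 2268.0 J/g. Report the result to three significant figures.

q = 227 kJ

q1 (heat ice -5.9→0.0 °C): 73.4 × 2.03 × 5.9 = 879 J
q2 (melt at 0 °C): 73.4 × 336.0 = 24662 J
q3 (heat water 0.0→100.0 °C): 73.4 × 4.16 × 100.0 = 30534 J
q4 (vaporize at 100 °C): 73.4 × 2268.0 = 166471 J
q5 (heat steam 100.0→133.4 °C): 73.4 × 2.0 × 33.4 = 4903 J
Total: 879 + 24662 + 30534 + 166471 + 4903 = 227449 J = 227 kJ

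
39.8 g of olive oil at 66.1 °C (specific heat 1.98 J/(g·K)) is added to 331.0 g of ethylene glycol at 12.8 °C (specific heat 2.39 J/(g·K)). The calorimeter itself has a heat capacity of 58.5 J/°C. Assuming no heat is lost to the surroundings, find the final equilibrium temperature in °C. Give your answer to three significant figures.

T_f = 17.3 °C

Heat lost by olive oil = heat gained by ethylene glycol + calorimeter.
(39.8)(1.98)(66.1 − T) = [(331.0)(2.39) + 58.5](T − 12.8)
78.804 (66.1 − T) = 849.59 (T − 12.8)
5208.9 − 78.804 T = 849.59 T − 10875
16083.9 = 928.394 T
T = 17.32 °C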